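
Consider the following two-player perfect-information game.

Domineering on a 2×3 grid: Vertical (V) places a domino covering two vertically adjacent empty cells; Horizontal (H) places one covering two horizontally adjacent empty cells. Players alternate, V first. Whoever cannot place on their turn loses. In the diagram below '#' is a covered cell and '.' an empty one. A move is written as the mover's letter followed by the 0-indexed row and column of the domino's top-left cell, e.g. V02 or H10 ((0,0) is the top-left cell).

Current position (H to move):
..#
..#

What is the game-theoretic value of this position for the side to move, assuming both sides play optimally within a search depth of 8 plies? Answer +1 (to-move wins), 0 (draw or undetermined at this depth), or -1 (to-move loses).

value(..#/..#, H) = +1

[..#/..#] H move#1: H00:+1/###/..#*, H10:+1/..#/###
[###/..#] end (terminal -1, V#2); searched ..#/..# to 8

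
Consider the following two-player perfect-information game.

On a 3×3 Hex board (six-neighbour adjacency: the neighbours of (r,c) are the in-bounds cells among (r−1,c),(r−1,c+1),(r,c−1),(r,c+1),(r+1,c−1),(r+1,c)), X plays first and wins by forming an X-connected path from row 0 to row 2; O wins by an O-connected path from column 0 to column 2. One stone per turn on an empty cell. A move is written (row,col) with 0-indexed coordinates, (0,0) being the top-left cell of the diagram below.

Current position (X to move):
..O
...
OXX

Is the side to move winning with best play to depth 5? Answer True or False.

X winning at [..O/.../OXX]: False

[..O/.../OXX] X move#1: (0,0):-1/X.O/.../OXX*, (0,1):-1/.XO/.../OXX, (1,0):-1/..O/X../OXX, (1,1):-1/..O/.X./OXX, (1,2):-1/..O/..X/OXX
[X.O/.../OXX] O move#2: (0,1):+1/XOO/.../OXX*, (1,0):+1/X.O/O../OXX, (1,1):+1/X.O/.O./OXX, (1,2):-1/X.O/..O/OXX
[XOO/.../OXX] X move#3: (1,0):-1/XOO/X../OXX*, (1,1):-1/XOO/.X./OXX, (1,2):-1/XOO/..X/OXX
[XOO/X../OXX] O move#4: (1,1):+1/XOO/XO./OXX*, (1,2):-1/XOO/X.O/OXX
[XOO/XO./OXX] end (terminal -1, X#5); searched ..O/.../OXX to 5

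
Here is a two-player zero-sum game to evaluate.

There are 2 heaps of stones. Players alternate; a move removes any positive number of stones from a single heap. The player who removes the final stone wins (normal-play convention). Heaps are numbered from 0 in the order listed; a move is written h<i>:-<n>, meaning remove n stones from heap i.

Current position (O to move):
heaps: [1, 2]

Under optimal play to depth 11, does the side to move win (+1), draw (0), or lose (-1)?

ply 1, O at (1,2) | h0:-1=-1→(0,2); h1:-1=+1→(1,1)*; h1:-2=-1→(1,0)
ply 2, X at (1,1) | h0:-1=-1→(0,1)*; h1:-1=-1→(1,0)
ply 3, O at (0,1) | h1:-1=+1→(0,0)*
ply 4: (0,0) is terminal -1 (X); from (1,2) depth 11

value((1,2), O) = +1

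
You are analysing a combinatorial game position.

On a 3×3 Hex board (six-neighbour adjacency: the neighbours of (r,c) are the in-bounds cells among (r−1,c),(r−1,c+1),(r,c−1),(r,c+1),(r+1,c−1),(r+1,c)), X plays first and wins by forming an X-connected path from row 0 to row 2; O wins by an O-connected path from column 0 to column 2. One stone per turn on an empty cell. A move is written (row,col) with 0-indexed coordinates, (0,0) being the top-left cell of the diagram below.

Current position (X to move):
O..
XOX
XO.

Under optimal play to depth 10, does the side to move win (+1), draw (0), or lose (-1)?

p1 X@[O../XOX/XO.]: (0,1)[OX./XOX/XO.]+1* (0,2)[O.X/XOX/XO.]+1 (2,2)[O../XOX/XOX]+1
p2 O@[OX./XOX/XO.] terminal -1; root [O../XOX/XO.] d10

value(O../XOX/XO., X) = +1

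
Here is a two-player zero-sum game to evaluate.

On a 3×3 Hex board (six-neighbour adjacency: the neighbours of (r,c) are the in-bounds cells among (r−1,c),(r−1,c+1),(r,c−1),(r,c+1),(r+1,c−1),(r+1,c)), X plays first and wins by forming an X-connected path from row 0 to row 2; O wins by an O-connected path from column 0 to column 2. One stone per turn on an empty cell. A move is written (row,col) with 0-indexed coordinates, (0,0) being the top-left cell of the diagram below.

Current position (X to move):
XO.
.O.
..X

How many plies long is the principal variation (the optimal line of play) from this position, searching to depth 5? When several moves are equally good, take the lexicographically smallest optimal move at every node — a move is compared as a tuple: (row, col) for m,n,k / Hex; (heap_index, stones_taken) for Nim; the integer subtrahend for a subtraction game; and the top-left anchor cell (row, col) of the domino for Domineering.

PV length from [XO./.O./..X]: 4 plies

ply 1, X at XO./.O./..X | (0,2)=-1→XOX/.O./..X*; (1,0)=-1→XO./XO./..X; (1,2)=-1→XO./.OX/..X; (2,0)=-1→XO./.O./X.X; (2,1)=-1→XO./.O./.XX
ply 2, O at XOX/.O./..X | (1,0)=-1→XOX/OO./..X; (1,2)=+1→XOX/.OO/..X*; (2,0)=-1→XOX/.O./O.X; (2,1)=-1→XOX/.O./.OX
ply 3, X at XOX/.OO/..X | (1,0)=-1→XOX/XOO/..X*; (2,0)=-1→XOX/.OO/X.X; (2,1)=-1→XOX/.OO/.XX
ply 4, O at XOX/XOO/..X | (2,0)=+1→XOX/XOO/O.X*; (2,1)=-1→XOX/XOO/.OX
ply 5: XOX/XOO/O.X is terminal -1 (X); from XO./.O./..X depth 5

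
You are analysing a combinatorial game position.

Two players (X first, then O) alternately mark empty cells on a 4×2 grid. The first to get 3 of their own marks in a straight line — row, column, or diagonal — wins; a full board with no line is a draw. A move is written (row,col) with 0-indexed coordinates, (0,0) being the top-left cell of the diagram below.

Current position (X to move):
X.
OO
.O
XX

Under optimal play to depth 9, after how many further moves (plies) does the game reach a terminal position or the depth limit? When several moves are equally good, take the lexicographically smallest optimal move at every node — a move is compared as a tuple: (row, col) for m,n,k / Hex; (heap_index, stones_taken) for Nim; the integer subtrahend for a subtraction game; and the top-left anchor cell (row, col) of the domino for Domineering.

[X./OO/.O/XX] X move#1: (0,1):+0/XX/OO/.O/XX*, (2,0):-1/X./OO/XO/XX
[XX/OO/.O/XX] O move#2: (2,0):+0/XX/OO/OO/XX*
[XX/OO/OO/XX] end (terminal +0, X#3); searched X./OO/.O/XX to 9

PV length from [X./OO/.O/XX]: 2 plies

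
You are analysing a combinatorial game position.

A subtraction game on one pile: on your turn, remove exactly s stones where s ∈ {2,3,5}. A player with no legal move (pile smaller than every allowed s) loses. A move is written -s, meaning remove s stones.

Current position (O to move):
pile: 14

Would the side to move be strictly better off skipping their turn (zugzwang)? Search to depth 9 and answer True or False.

[14] O move#1: -2:-1/12*, -3:-1/11, -5:-1/9
[12] X move#2: -2:-1/10, -3:-1/9, -5:+1/7*
[7] O move#3: -2:-1/5*, -3:-1/4, -5:-1/2
[5] X move#4: -2:-1/3, -3:-1/2, -5:+1/0*
[0] end (terminal -1, O#5); searched 14 to 9
if O skipped the turn, X would face:
~ [14] X move#1: -2:-1/12*, -3:-1/11, -5:-1/9
~ [12] O move#2: -2:-1/10, -3:-1/9, -5:+1/7*
~ [7] X move#3: -2:-1/5*, -3:-1/4, -5:-1/2
~ [5] O move#4: -2:-1/3, -3:-1/2, -5:+1/0*
~ [0] end (terminal -1, X#5); searched 14 to 9
compare (O): move=-1 vs pass=+1

zugzwang(14, O) = True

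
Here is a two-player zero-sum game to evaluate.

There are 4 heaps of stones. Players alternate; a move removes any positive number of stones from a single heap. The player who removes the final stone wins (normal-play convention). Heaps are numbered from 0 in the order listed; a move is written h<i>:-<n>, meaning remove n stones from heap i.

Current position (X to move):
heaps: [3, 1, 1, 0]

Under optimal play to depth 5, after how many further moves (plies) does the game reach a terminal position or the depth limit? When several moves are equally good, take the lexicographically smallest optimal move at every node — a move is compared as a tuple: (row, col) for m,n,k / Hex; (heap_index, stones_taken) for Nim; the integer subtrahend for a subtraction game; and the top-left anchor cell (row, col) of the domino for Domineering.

p1 X@[(3,1,1,0)]: h0:-1[(2,1,1,0)]-1 h0:-2[(1,1,1,0)]-1 h0:-3[(0,1,1,0)]+1* h1:-1[(3,0,1,0)]-1 h2:-1[(3,1,0,0)]-1
p2 O@[(0,1,1,0)]: h1:-1[(0,0,1,0)]-1* h2:-1[(0,1,0,0)]-1
p3 X@[(0,0,1,0)]: h2:-1[(0,0,0,0)]+1*
p4 O@[(0,0,0,0)] terminal -1; root [(3,1,1,0)] d5

PV length from [(3,1,1,0)]: 3 plies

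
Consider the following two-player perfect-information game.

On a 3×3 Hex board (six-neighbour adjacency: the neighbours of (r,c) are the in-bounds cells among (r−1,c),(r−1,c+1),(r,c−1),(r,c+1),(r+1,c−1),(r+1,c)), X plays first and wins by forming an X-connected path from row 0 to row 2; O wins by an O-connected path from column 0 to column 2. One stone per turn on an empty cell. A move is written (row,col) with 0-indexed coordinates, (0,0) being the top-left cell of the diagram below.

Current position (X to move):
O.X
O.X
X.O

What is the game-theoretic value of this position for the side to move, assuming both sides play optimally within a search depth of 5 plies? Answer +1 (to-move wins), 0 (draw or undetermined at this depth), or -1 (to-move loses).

p1 X@[O.X/O.X/X.O]: (0,1)[OXX/O.X/X.O]+1* (1,1)[O.X/OXX/X.O]+1 (2,1)[O.X/O.X/XXO]+1
p2 O@[OXX/O.X/X.O]: (1,1)[OXX/OOX/X.O]-1* (2,1)[OXX/O.X/XOO]-1
p3 X@[OXX/OOX/X.O]: (2,1)[OXX/OOX/XXO]+1*
p4 O@[OXX/OOX/XXO] terminal -1; root [O.X/O.X/X.O] d5

value(O.X/O.X/X.O, X) = +1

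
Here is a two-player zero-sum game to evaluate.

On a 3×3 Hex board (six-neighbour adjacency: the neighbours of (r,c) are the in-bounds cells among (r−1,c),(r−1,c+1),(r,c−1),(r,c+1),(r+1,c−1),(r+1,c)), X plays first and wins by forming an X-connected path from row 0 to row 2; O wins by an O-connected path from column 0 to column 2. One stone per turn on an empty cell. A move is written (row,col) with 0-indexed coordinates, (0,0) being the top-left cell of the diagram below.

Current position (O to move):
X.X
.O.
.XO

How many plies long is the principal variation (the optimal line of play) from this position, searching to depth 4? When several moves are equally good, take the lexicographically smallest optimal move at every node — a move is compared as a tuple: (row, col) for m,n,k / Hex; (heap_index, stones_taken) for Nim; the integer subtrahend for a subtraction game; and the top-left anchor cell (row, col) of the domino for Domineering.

p1 O@[X.X/.O./.XO]: (0,1)[XOX/.O./.XO]-1 (1,0)[X.X/OO./.XO]-1 (1,2)[X.X/.OO/.XO]+1* (2,0)[X.X/.O./OXO]-1
p2 X@[X.X/.OO/.XO]: (0,1)[XXX/.OO/.XO]-1* (1,0)[X.X/XOO/.XO]-1 (2,0)[X.X/.OO/XXO]-1
p3 O@[XXX/.OO/.XO]: (1,0)[XXX/OOO/.XO]+1* (2,0)[XXX/.OO/OXO]+1
p4 X@[XXX/OOO/.XO] terminal -1; root [X.X/.O./.XO] d4

PV length from [X.X/.O./.XO]: 3 plies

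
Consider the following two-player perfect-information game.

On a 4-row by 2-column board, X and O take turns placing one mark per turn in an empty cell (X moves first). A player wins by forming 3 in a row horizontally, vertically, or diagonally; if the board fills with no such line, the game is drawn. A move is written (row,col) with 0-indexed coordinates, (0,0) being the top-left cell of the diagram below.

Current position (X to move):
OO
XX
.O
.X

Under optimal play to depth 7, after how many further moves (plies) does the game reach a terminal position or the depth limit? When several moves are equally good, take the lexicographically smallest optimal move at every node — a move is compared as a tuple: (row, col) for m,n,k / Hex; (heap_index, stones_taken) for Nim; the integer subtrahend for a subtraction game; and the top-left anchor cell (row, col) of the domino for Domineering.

[OO/XX/.O/.X] X move#1: (2,0):+0/OO/XX/XO/.X*, (3,0):+0/OO/XX/.O/XX
[OO/XX/XO/.X] O move#2: (3,0):+0/OO/XX/XO/OX*
[OO/XX/XO/OX] end (terminal +0, X#3); searched OO/XX/.O/.X to 7

PV length from [OO/XX/.O/.X]: 2 plies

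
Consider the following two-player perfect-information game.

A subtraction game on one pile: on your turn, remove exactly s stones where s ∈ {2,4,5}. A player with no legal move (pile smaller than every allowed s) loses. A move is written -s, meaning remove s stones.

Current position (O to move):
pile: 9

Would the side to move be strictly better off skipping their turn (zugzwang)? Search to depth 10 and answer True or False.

zugzwang(9, O) = False

[9] O move#1: -2:+1/7*, -4:-1/5, -5:-1/4
[7] X move#2: -2:-1/5*, -4:-1/3, -5:-1/2
[5] O move#3: -2:-1/3, -4:+1/1*, -5:+1/0
[1] end (terminal -1, X#4); searched 9 to 10
if O skipped the turn, X would face:
~ [9] X move#1: -2:+1/7*, -4:-1/5, -5:-1/4
~ [7] O move#2: -2:-1/5*, -4:-1/3, -5:-1/2
~ [5] X move#3: -2:-1/3, -4:+1/1*, -5:+1/0
~ [1] end (terminal -1, O#4); searched 9 to 10
compare (O): move=+1 vs pass=-1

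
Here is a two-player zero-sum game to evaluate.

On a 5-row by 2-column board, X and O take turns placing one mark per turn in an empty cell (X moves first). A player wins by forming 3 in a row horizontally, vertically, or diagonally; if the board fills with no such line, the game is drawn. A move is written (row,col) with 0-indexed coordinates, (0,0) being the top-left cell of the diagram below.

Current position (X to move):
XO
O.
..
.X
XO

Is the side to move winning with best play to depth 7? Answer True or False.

[XO/O./../.X/XO] X move#1: (1,1):+0/XO/OX/../.X/XO*, (2,0):+0/XO/O./X./.X/XO, (2,1):+0/XO/O./.X/.X/XO, (3,0):+0/XO/O./../XX/XO
[XO/OX/../.X/XO] O move#2: (2,0):-1/XO/OX/O./.X/XO, (2,1):+0/XO/OX/.O/.X/XO*, (3,0):-1/XO/OX/../OX/XO
[XO/OX/.O/.X/XO] X move#3: (2,0):+0/XO/OX/XO/.X/XO*, (3,0):+0/XO/OX/.O/XX/XO
[XO/OX/XO/.X/XO] O move#4: (3,0):+0/XO/OX/XO/OX/XO*
[XO/OX/XO/OX/XO] end (terminal +0, X#5); searched XO/O./../.X/XO to 7

X winning at [XO/O./../.X/XO]: False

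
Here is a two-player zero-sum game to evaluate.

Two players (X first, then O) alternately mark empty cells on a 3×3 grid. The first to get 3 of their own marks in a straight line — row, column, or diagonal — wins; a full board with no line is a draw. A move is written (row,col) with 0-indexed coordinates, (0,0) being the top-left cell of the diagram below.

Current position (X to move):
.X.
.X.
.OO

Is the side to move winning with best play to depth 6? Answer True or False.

X winning at [.X./.X./.OO]: False

[.X./.X./.OO] X move#1: (0,0):-1/XX./.X./.OO, (0,2):-1/.XX/.X./.OO, (1,0):-1/.X./XX./.OO, (1,2):-1/.X./.XX/.OO, (2,0):+0/.X./.X./XOO*
[.X./.X./XOO] O move#2: (0,0):-1/OX./.X./XOO, (0,2):+0/.XO/.X./XOO*, (1,0):-1/.X./OX./XOO, (1,2):-1/.X./.XO/XOO
[.XO/.X./XOO] X move#3: (0,0):-1/XXO/.X./XOO, (1,0):-1/.XO/XX./XOO, (1,2):+0/.XO/.XX/XOO*
[.XO/.XX/XOO] O move#4: (0,0):-1/OXO/.XX/XOO, (1,0):+0/.XO/OXX/XOO*
[.XO/OXX/XOO] X move#5: (0,0):+0/XXO/OXX/XOO*
[XXO/OXX/XOO] end (terminal +0, O#6); searched .X./.X./.OO to 6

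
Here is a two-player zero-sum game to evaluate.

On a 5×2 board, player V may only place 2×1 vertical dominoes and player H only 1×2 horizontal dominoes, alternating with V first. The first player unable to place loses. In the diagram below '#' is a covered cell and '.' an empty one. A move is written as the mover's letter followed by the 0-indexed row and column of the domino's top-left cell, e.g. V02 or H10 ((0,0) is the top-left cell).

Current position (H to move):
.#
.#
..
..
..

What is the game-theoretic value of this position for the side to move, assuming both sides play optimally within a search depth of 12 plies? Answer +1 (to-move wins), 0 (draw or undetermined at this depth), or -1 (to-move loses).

ply 1, H at .#/.#/../../.. | H20=-1→.#/.#/##/../..; H30=+1→.#/.#/../##/..*; H40=-1→.#/.#/../../##
ply 2, V at .#/.#/../##/.. | V00=-1→##/##/../##/..*; V10=-1→.#/##/#./##/..
ply 3, H at ##/##/../##/.. | H20=+1→##/##/##/##/..*; H40=+1→##/##/../##/##
ply 4: ##/##/##/##/.. is terminal -1 (V); from .#/.#/../../.. depth 12

value(.#/.#/../../.., H) = +1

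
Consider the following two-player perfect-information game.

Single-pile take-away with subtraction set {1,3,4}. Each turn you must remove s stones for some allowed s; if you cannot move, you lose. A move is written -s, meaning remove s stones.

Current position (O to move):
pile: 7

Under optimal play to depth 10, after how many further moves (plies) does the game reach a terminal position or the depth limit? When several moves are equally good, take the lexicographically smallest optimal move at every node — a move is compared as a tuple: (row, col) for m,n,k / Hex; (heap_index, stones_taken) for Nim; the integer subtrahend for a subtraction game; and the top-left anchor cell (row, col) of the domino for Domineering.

PV length from [7]: 4 plies

[7] O move#1: -1:-1/6*, -3:-1/4, -4:-1/3
[6] X move#2: -1:-1/5, -3:-1/3, -4:+1/2*
[2] O move#3: -1:-1/1*
[1] X move#4: -1:+1/0*
[0] end (terminal -1, O#5); searched 7 to 10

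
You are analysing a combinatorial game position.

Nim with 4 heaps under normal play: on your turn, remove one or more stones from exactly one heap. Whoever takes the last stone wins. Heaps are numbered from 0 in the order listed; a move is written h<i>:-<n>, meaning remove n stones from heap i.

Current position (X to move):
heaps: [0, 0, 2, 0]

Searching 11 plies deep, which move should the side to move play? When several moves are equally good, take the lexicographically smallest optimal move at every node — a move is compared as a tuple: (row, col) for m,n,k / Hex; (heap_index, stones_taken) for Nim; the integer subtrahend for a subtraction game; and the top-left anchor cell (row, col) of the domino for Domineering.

X's best at [(0,0,2,0)]: h2:-2

[(0,0,2,0)] X move#1: h2:-1:-1/(0,0,1,0), h2:-2:+1/(0,0,0,0)*
[(0,0,0,0)] end (terminal -1, O#2); searched (0,0,2,0) to 11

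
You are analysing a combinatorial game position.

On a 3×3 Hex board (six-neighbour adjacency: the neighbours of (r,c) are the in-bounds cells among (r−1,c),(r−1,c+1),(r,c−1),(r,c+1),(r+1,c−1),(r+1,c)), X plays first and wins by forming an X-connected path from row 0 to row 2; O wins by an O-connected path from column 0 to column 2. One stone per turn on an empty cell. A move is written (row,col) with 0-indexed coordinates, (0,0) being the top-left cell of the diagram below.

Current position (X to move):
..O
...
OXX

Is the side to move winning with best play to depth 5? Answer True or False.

X winning at [..O/.../OXX]: False

p1 X@[..O/.../OXX]: (0,0)[X.O/.../OXX]-1* (0,1)[.XO/.../OXX]-1 (1,0)[..O/X../OXX]-1 (1,1)[..O/.X./OXX]-1 (1,2)[..O/..X/OXX]-1
p2 O@[X.O/.../OXX]: (0,1)[XOO/.../OXX]+1* (1,0)[X.O/O../OXX]+1 (1,1)[X.O/.O./OXX]+1 (1,2)[X.O/..O/OXX]-1
p3 X@[XOO/.../OXX]: (1,0)[XOO/X../OXX]-1* (1,1)[XOO/.X./OXX]-1 (1,2)[XOO/..X/OXX]-1
p4 O@[XOO/X../OXX]: (1,1)[XOO/XO./OXX]+1* (1,2)[XOO/X.O/OXX]-1
p5 X@[XOO/XO./OXX] terminal -1; root [..O/.../OXX] d5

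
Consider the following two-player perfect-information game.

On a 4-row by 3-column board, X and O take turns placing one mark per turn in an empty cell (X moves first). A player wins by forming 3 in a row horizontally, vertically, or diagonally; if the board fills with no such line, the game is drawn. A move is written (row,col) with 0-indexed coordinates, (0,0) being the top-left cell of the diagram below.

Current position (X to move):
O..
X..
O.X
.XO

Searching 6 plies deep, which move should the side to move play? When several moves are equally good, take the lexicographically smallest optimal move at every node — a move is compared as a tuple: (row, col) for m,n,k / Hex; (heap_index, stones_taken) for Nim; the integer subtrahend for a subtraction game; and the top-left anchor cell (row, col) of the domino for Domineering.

X's best at [O../X../O.X/.XO]: (1,1)

p1 X@[O../X../O.X/.XO]: (0,1)[OX./X../O.X/.XO]+0 (0,2)[O.X/X../O.X/.XO]+0 (1,1)[O../XX./O.X/.XO]+1* (1,2)[O../X.X/O.X/.XO]+1 (2,1)[O../X../OXX/.XO]+0 (3,0)[O../X../O.X/XXO]-1
p2 O@[O../XX./O.X/.XO]: (0,1)[OO./XX./O.X/.XO]-1* (0,2)[O.O/XX./O.X/.XO]-1 (1,2)[O../XXO/O.X/.XO]-1 (2,1)[O../XX./OOX/.XO]-1 (3,0)[O../XX./O.X/OXO]-1
p3 X@[OO./XX./O.X/.XO]: (0,2)[OOX/XX./O.X/.XO]+1* (1,2)[OO./XXX/O.X/.XO]+1 (2,1)[OO./XX./OXX/.XO]+1 (3,0)[OO./XX./O.X/XXO]-1
p4 O@[OOX/XX./O.X/.XO]: (1,2)[OOX/XXO/O.X/.XO]-1* (2,1)[OOX/XX./OOX/.XO]-1 (3,0)[OOX/XX./O.X/OXO]-1
p5 X@[OOX/XXO/O.X/.XO]: (2,1)[OOX/XXO/OXX/.XO]+1* (3,0)[OOX/XXO/O.X/XXO]+0
p6 O@[OOX/XXO/OXX/.XO] terminal -1; root [O../X../O.X/.XO] d6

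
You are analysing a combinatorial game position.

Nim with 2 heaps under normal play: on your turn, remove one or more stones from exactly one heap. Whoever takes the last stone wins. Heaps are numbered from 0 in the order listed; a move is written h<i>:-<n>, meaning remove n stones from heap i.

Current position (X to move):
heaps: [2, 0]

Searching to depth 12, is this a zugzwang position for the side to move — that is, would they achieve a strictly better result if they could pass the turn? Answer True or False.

zugzwang((2,0), X) = False

p1 X@[(2,0)]: h0:-1[(1,0)]-1 h0:-2[(0,0)]+1*
p2 O@[(0,0)] terminal -1; root [(2,0)] d12
if X skipped the turn, O would face:
~ p1 O@[(2,0)]: h0:-1[(1,0)]-1 h0:-2[(0,0)]+1*
~ p2 X@[(0,0)] terminal -1; root [(2,0)] d12
compare (X): move=+1 vs pass=-1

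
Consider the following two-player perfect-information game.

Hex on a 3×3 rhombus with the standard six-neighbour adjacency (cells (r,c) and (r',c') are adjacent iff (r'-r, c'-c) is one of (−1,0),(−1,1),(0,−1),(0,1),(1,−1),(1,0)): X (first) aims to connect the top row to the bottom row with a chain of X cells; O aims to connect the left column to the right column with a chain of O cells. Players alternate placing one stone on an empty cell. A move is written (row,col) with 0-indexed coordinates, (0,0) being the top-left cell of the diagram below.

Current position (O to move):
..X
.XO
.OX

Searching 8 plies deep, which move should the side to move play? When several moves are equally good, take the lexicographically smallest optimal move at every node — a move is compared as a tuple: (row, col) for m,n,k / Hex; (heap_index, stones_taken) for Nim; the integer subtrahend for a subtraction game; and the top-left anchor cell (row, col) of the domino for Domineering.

p1 O@[..X/.XO/.OX]: (0,0)[O.X/.XO/.OX]-1 (0,1)[.OX/.XO/.OX]-1 (1,0)[..X/OXO/.OX]-1 (2,0)[..X/.XO/OOX]+1*
p2 X@[..X/.XO/OOX] terminal -1; root [..X/.XO/.OX] d8

O's best at [..X/.XO/.OX]: (2,0)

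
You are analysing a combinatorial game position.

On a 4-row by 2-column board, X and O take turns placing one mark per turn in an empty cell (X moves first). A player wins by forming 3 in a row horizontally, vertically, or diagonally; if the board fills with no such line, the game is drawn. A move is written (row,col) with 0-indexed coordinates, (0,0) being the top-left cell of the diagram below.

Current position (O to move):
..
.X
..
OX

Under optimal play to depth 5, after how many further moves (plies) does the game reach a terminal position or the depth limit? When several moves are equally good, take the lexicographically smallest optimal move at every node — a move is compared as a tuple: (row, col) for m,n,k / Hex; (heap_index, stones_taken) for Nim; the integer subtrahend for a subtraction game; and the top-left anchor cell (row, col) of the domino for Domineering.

[../.X/../OX] O move#1: (0,0):-1/O./.X/../OX, (0,1):-1/.O/.X/../OX, (1,0):-1/../OX/../OX, (2,0):-1/../.X/O./OX, (2,1):+0/../.X/.O/OX*
[../.X/.O/OX] X move#2: (0,0):+0/X./.X/.O/OX*, (0,1):+0/.X/.X/.O/OX, (1,0):+0/../XX/.O/OX, (2,0):+0/../.X/XO/OX
[X./.X/.O/OX] O move#3: (0,1):+0/XO/.X/.O/OX*, (1,0):+0/X./OX/.O/OX, (2,0):+0/X./.X/OO/OX
[XO/.X/.O/OX] X move#4: (1,0):+0/XO/XX/.O/OX*, (2,0):+0/XO/.X/XO/OX
[XO/XX/.O/OX] O move#5: (2,0):+0/XO/XX/OO/OX*
[XO/XX/OO/OX] end (terminal +0, X#6); searched ../.X/../OX to 5

PV length from [../.X/../OX]: 5 plies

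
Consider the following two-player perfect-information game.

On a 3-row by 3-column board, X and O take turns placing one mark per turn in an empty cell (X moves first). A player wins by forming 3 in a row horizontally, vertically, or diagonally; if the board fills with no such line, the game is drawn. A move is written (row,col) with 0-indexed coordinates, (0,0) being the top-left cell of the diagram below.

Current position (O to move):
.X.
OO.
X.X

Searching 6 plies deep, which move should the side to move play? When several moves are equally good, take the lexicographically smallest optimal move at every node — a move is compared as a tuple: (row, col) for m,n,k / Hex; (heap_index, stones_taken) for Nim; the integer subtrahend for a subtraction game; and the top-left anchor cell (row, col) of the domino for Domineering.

[.X./OO./X.X] O move#1: (0,0):-1/OX./OO./X.X, (0,2):-1/.XO/OO./X.X, (1,2):+1/.X./OOO/X.X*, (2,1):+0/.X./OO./XOX
[.X./OOO/X.X] end (terminal -1, X#2); searched .X./OO./X.X to 6

O's best at [.X./OO./X.X]: (1,2)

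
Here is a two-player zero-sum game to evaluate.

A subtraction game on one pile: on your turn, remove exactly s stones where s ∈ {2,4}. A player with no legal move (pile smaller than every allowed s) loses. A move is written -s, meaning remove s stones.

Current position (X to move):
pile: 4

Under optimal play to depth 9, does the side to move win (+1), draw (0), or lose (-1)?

value(4, X) = +1

ply 1, X at 4 | -2=-1→2; -4=+1→0*
ply 2: 0 is terminal -1 (O); from 4 depth 9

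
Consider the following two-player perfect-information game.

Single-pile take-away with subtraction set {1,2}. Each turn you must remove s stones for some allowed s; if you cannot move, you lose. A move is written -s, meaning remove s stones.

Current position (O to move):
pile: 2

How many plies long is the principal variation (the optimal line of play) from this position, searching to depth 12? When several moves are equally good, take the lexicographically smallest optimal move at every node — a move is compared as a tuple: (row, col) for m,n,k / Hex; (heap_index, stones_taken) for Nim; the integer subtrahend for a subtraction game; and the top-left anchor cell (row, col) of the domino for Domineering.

[2] O move#1: -1:-1/1, -2:+1/0*
[0] end (terminal -1, X#2); searched 2 to 12

PV length from [2]: 1 ply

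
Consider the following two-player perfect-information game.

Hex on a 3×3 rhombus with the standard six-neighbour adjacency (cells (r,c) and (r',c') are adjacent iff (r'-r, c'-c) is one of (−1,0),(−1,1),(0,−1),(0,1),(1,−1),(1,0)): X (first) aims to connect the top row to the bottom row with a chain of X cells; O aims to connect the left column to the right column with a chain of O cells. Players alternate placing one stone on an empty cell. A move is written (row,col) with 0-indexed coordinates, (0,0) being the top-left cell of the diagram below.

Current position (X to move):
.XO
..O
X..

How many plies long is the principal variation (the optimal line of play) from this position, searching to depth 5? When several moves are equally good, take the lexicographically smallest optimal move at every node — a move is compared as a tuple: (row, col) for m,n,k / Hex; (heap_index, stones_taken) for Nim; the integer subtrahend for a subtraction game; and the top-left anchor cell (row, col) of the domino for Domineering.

[.XO/..O/X..] X move#1: (0,0):+1/XXO/..O/X..*, (1,0):+1/.XO/X.O/X.., (1,1):+1/.XO/.XO/X.., (2,1):+1/.XO/..O/XX., (2,2):+1/.XO/..O/X.X
[XXO/..O/X..] O move#2: (1,0):-1/XXO/O.O/X..*, (1,1):-1/XXO/.OO/X.., (2,1):-1/XXO/..O/XO., (2,2):-1/XXO/..O/X.O
[XXO/O.O/X..] X move#3: (1,1):+1/XXO/OXO/X..*, (2,1):-1/XXO/O.O/XX., (2,2):-1/XXO/O.O/X.X
[XXO/OXO/X..] end (terminal -1, O#4); searched .XO/..O/X.. to 5

PV length from [.XO/..O/X..]: 3 plies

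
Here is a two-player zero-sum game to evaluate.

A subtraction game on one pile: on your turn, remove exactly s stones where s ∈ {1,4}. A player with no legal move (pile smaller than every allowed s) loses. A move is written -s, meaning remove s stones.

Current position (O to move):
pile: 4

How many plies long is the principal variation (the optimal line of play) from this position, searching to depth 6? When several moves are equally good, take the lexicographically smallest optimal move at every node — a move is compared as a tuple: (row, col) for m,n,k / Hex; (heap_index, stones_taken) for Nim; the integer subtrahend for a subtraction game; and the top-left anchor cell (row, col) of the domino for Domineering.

p1 O@[4]: -1[3]-1 -4[0]+1*
p2 X@[0] terminal -1; root [4] d6

PV length from [4]: 1 ply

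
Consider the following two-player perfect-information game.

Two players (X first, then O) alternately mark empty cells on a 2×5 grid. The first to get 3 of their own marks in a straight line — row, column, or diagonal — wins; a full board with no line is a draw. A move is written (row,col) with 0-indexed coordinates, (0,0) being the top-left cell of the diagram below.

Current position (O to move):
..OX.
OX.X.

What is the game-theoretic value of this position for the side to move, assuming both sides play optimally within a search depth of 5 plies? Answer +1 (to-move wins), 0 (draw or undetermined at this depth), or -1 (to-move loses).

[..OX./OX.X.] O move#1: (0,0):-1/O.OX./OX.X., (0,1):-1/.OOX./OX.X., (0,4):-1/..OXO/OX.X., (1,2):+0/..OX./OXOX.*, (1,4):-1/..OX./OX.XO
[..OX./OXOX.] X move#2: (0,0):+0/X.OX./OXOX.*, (0,1):+0/.XOX./OXOX., (0,4):+0/..OXX/OXOX., (1,4):+0/..OX./OXOXX
[X.OX./OXOX.] O move#3: (0,1):+0/XOOX./OXOX.*, (0,4):+0/X.OXO/OXOX., (1,4):+0/X.OX./OXOXO
[XOOX./OXOX.] X move#4: (0,4):+0/XOOXX/OXOX.*, (1,4):+0/XOOX./OXOXX
[XOOXX/OXOX.] O move#5: (1,4):+0/XOOXX/OXOXO*
[XOOXX/OXOXO] end (terminal +0, X#6); searched ..OX./OX.X. to 5

value(..OX./OX.X., O) = 0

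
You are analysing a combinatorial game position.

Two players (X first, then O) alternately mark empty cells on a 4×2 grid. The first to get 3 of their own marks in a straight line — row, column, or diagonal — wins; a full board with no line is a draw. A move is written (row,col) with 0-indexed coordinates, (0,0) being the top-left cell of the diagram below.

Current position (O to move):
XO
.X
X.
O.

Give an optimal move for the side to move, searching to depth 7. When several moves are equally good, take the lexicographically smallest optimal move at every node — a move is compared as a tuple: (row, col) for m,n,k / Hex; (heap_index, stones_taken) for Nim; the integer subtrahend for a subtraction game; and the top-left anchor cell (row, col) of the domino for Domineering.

p1 O@[XO/.X/X./O.]: (1,0)[XO/OX/X./O.]+0* (2,1)[XO/.X/XO/O.]-1 (3,1)[XO/.X/X./OO]-1
p2 X@[XO/OX/X./O.]: (2,1)[XO/OX/XX/O.]+0* (3,1)[XO/OX/X./OX]+0
p3 O@[XO/OX/XX/O.]: (3,1)[XO/OX/XX/OO]+0*
p4 X@[XO/OX/XX/OO] terminal +0; root [XO/.X/X./O.] d7

O's best at [XO/.X/X./O.]: (1,0)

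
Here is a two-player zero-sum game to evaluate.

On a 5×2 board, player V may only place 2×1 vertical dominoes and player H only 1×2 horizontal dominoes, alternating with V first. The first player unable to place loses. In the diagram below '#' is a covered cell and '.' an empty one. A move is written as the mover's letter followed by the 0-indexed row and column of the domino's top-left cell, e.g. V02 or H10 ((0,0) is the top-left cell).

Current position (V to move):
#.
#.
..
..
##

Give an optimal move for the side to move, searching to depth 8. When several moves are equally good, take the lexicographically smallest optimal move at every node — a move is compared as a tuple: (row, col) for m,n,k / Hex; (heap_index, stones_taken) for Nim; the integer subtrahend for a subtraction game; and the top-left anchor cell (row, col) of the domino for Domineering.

[#./#./../../##] V move#1: V01:-1/##/##/../../##, V11:-1/#./##/.#/../##, V20:+1/#./#./#./#./##*, V21:+1/#./#./.#/.#/##
[#./#./#./#./##] end (terminal -1, H#2); searched #./#./../../## to 8

V's best at [#./#./../../##]: V20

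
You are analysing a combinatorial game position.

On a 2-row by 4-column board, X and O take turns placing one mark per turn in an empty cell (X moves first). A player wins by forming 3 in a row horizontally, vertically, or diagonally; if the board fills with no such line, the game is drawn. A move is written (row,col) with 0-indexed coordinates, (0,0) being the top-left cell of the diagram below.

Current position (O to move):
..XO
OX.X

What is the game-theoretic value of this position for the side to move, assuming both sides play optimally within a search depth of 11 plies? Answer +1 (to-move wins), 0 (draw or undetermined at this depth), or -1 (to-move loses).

value(..XO/OX.X, O) = 0

[..XO/OX.X] O move#1: (0,0):-1/O.XO/OX.X, (0,1):-1/.OXO/OX.X, (1,2):+0/..XO/OXOX*
[..XO/OXOX] X move#2: (0,0):+0/X.XO/OXOX*, (0,1):+0/.XXO/OXOX
[X.XO/OXOX] O move#3: (0,1):+0/XOXO/OXOX*
[XOXO/OXOX] end (terminal +0, X#4); searched ..XO/OX.X to 11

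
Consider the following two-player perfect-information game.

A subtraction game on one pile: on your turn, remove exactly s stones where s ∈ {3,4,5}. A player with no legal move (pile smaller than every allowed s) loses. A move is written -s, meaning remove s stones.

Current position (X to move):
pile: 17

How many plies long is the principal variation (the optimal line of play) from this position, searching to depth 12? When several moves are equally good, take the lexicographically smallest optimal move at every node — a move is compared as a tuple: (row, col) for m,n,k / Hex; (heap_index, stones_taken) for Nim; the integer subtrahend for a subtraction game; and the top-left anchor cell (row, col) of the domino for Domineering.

ply 1, X at 17 | -3=-1→14*; -4=-1→13; -5=-1→12
ply 2, O at 14 | -3=-1→11; -4=+1→10*; -5=+1→9
ply 3, X at 10 | -3=-1→7*; -4=-1→6; -5=-1→5
ply 4, O at 7 | -3=-1→4; -4=-1→3; -5=+1→2*
ply 5: 2 is terminal -1 (X); from 17 depth 12

PV length from [17]: 4 plies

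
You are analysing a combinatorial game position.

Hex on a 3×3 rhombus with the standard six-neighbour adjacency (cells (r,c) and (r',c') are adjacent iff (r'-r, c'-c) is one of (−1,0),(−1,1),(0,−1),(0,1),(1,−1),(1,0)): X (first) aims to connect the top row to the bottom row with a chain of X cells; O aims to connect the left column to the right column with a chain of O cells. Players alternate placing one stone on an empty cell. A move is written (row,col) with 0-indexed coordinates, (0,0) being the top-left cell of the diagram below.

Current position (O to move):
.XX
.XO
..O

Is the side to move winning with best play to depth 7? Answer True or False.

[.XX/.XO/..O] O move#1: (0,0):-1/OXX/.XO/..O*, (1,0):-1/.XX/OXO/..O, (2,0):-1/.XX/.XO/O.O, (2,1):-1/.XX/.XO/.OO
[OXX/.XO/..O] X move#2: (1,0):+1/OXX/XXO/..O*, (2,0):+1/OXX/.XO/X.O, (2,1):+1/OXX/.XO/.XO
[OXX/XXO/..O] O move#3: (2,0):-1/OXX/XXO/O.O*, (2,1):-1/OXX/XXO/.OO
[OXX/XXO/O.O] X move#4: (2,1):+1/OXX/XXO/OXO*
[OXX/XXO/OXO] end (terminal -1, O#5); searched .XX/.XO/..O to 7

O winning at [.XX/.XO/..O]: False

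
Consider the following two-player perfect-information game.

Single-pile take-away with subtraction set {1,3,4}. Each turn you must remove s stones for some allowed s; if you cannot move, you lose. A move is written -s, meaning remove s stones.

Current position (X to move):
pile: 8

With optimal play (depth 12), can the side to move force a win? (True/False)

ply 1, X at 8 | -1=+1→7*; -3=-1→5; -4=-1→4
ply 2, O at 7 | -1=-1→6*; -3=-1→4; -4=-1→3
ply 3, X at 6 | -1=-1→5; -3=-1→3; -4=+1→2*
ply 4, O at 2 | -1=-1→1*
ply 5, X at 1 | -1=+1→0*
ply 6: 0 is terminal -1 (O); from 8 depth 12

X winning at [8]: True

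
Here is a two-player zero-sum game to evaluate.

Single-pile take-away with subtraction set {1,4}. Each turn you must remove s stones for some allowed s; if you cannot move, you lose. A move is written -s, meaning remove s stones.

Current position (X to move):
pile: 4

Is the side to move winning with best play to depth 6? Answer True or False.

X winning at [4]: True

[4] X move#1: -1:-1/3, -4:+1/0*
[0] end (terminal -1, O#2); searched 4 to 6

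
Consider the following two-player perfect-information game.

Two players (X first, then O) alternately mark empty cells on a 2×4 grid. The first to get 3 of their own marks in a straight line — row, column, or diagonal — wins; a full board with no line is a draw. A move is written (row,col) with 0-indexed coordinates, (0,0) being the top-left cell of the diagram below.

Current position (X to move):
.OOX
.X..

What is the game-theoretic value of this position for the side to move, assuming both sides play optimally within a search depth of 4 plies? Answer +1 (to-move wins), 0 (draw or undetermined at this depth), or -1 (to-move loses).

value(.OOX/.X.., X) = 0

[.OOX/.X..] X move#1: (0,0):+0/XOOX/.X..*, (1,0):-1/.OOX/XX.., (1,2):-1/.OOX/.XX., (1,3):-1/.OOX/.X.X
[XOOX/.X..] O move#2: (1,0):+0/XOOX/OX..*, (1,2):+0/XOOX/.XO., (1,3):+0/XOOX/.X.O
[XOOX/OX..] X move#3: (1,2):+0/XOOX/OXX.*, (1,3):+0/XOOX/OX.X
[XOOX/OXX.] O move#4: (1,3):+0/XOOX/OXXO*
[XOOX/OXXO] end (terminal +0, X#5); searched .OOX/.X.. to 4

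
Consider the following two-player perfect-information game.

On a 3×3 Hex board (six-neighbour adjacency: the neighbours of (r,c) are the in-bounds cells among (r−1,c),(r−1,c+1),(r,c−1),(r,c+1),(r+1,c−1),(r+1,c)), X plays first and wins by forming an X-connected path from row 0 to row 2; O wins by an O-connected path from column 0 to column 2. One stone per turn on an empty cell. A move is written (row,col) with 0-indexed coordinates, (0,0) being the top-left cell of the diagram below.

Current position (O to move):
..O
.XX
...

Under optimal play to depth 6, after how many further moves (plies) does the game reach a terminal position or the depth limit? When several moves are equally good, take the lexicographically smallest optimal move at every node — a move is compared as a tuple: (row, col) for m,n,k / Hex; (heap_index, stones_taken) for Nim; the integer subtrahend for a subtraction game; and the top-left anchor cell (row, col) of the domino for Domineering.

PV length from [..O/.XX/...]: 3 plies

ply 1, O at ..O/.XX/... | (0,0)=-1→O.O/.XX/...; (0,1)=+1→.OO/.XX/...*; (1,0)=-1→..O/OXX/...; (2,0)=-1→..O/.XX/O..; (2,1)=-1→..O/.XX/.O.; (2,2)=-1→..O/.XX/..O
ply 2, X at .OO/.XX/... | (0,0)=-1→XOO/.XX/...*; (1,0)=-1→.OO/XXX/...; (2,0)=-1→.OO/.XX/X..; (2,1)=-1→.OO/.XX/.X.; (2,2)=-1→.OO/.XX/..X
ply 3, O at XOO/.XX/... | (1,0)=+1→XOO/OXX/...*; (2,0)=-1→XOO/.XX/O..; (2,1)=-1→XOO/.XX/.O.; (2,2)=-1→XOO/.XX/..O
ply 4: XOO/OXX/... is terminal -1 (X); from ..O/.XX/... depth 6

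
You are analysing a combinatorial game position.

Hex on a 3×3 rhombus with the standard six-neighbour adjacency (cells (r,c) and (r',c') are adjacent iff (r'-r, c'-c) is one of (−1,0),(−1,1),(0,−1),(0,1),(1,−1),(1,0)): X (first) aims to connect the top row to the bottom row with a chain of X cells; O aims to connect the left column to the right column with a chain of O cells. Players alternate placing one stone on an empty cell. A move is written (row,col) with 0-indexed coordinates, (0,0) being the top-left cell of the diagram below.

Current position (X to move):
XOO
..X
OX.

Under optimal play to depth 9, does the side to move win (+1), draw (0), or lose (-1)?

value(XOO/..X/OX., X) = -1

[XOO/..X/OX.] X move#1: (1,0):-1/XOO/X.X/OX.*, (1,1):-1/XOO/.XX/OX., (2,2):-1/XOO/..X/OXX
[XOO/X.X/OX.] O move#2: (1,1):+1/XOO/XOX/OX.*, (2,2):-1/XOO/X.X/OXO
[XOO/XOX/OX.] end (terminal -1, X#3); searched XOO/..X/OX. to 9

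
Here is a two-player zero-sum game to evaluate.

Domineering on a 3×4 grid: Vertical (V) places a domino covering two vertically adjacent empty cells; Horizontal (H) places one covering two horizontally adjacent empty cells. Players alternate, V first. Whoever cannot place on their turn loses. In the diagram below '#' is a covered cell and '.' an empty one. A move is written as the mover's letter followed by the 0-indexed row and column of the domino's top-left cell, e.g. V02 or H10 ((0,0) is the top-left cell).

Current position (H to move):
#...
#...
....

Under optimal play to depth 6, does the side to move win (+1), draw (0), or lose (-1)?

value(#.../#.../...., H) = +1

p1 H@[#.../#.../....]: H01[###./#.../....]-1 H02[#.##/#.../....]-1 H11[#.../###./....]+1* H12[#.../#.##/....]+1 H20[#.../#.../##..]-1 H21[#.../#.../.##.]-1 H22[#.../#.../..##]-1
p2 V@[#.../###./....]: V03[#..#/####/....]-1* V13[#.../####/...#]-1
p3 H@[#..#/####/....]: H01[####/####/....]+1* H20[#..#/####/##..]+1 H21[#..#/####/.##.]+1 H22[#..#/####/..##]+1
p4 V@[####/####/....] terminal -1; root [#.../#.../....] d6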